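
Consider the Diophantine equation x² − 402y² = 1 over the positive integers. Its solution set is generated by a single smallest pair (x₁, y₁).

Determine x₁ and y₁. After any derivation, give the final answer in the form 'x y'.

401 20

√402 → a₀=20, period (20,40); ℓ=2 even so k=1
k=0  a_k=20  p_k/q_k = 20/1
k=1  a_k=20  p_k/q_k = 401/20
fundamental: x₁=401, y₁=20  (since 160801 − 402·400 = 1)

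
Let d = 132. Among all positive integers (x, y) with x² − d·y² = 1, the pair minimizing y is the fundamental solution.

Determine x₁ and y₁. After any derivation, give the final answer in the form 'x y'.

23 2

√132 → a₀=11, period (2,22); ℓ=2 even so k=1
i=0: a=11 ⇒ p=11, q=1
i=1: a=2 ⇒ p=23, q=2
→ (23, 2).  Check: 23²=529, 132·2²=528, difference 1.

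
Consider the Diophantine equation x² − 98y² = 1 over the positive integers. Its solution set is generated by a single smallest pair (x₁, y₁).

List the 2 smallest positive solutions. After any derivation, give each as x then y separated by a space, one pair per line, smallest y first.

d=98: √d = [9; 1,8,1,18] (ℓ=4, even), read p_3/q_3
step 0: (9, 1)  from 9·(1,0) + (0,1)
…
step 2: (89, 9)  from 8·(10,1) + (9,1)
step 3: (99, 10)  from 1·(89,9) + (10,1)
(x₁, y₁) = (99, 10);  99² − 98·10² = 1 ✓
(99+10√98)^2 = 19601 + 1980√98

99 10
19601 1980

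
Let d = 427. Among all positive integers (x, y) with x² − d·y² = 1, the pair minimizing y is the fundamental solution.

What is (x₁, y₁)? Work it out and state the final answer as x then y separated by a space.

[20; 1,1,1,40] for √427; ℓ=4 ⇒ convergent index 3
k=0  a_k=20  p_k/q_k = 20/1
…
k=2  a_k=1  p_k/q_k = 41/2
k=3  a_k=1  p_k/q_k = 62/3
(x₁, y₁) = (62, 3);  62² − 427·3² = 1 ✓

62 3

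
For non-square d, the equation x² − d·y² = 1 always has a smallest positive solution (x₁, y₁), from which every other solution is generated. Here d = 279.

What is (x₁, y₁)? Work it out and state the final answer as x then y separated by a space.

√279 = [16; 1,2,2,1,2,2,1,32, …], period ℓ=8 (even) → k=7
k=0  a_k=16  p_k/q_k = 16/1
…
k=3  a_k=2  p_k/q_k = 117/7
…
k=6  a_k=2  p_k/q_k = 1069/64
k=7  a_k=1  p_k/q_k = 1520/91
fundamental: x₁=1520, y₁=91  (since 2310400 − 279·8281 = 1)

1520 91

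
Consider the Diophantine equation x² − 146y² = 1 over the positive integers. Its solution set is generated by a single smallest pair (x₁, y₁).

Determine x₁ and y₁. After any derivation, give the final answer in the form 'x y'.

145 12

d=146: √d = [12; 12,24] (ℓ=2, even), read p_1/q_1
step 0: (12, 1)  from 12·(1,0) + (0,1)
step 1: (145, 12)  from 12·(12,1) + (1,0)
(x₁, y₁) = (145, 12);  145² − 146·12² = 1 ✓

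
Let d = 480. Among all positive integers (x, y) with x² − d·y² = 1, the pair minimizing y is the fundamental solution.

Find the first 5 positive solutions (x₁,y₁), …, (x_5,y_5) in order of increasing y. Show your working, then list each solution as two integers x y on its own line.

√480 → a₀=21, period (1,9,1,42); ℓ=4 even so k=3
a_0=21:  p_0=21·1+0=21,  q_0=21·0+1=1
a_1=1:  p_1=1·21+1=22,  q_1=1·1+0=1
a_2=9:  p_2=9·22+21=219,  q_2=9·1+1=10
a_3=1:  p_3=1·219+22=241,  q_3=1·10+1=11
fundamental: x₁=241, y₁=11  (since 58081 − 480·121 = 1)
k=2:  x_2 = 241·241+480·11·11 = 116161,  y_2 = 241·11+11·241 = 5302
k=3:  x_3 = 241·116161+480·11·5302 = 55989361,  y_3 = 241·5302+11·116161 = 2555553
k=4:  x_4 = 241·55989361+480·11·2555553 = 26986755841,  y_4 = 241·2555553+11·55989361 = 1231771244
k=5:  x_5 = 241·26986755841+480·11·1231771244 = 13007560326001,  y_5 = 241·1231771244+11·26986755841 = 593711184055

241 11
116161 5302
55989361 2555553
26986755841 1231771244
13007560326001 593711184055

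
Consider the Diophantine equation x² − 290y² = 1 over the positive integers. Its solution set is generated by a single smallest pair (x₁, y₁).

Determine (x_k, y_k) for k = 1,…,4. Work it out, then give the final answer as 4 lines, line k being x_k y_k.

[17; 34] for √290; ℓ=1 ⇒ convergent index 1
step 0: (17, 1)  from 17·(1,0) + (0,1)
step 1: (579, 34)  from 34·(17,1) + (1,0)
fundamental: x₁=579, y₁=34  (since 335241 − 290·1156 = 1)
(579+34√290)^2 = 670481 + 39372√290
(579+34√290)^3 = 776416419 + 45592742√290
(579+34√290)^4 = 899089542721 + 52796355864√290

579 34
670481 39372
776416419 45592742
899089542721 52796355864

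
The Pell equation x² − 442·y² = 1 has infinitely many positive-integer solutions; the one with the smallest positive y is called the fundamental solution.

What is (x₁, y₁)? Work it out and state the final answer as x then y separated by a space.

[21; 42] for √442; ℓ=1 ⇒ convergent index 1
step 0: (21, 1)  from 21·(1,0) + (0,1)
step 1: (883, 42)  from 42·(21,1) + (1,0)
→ (883, 42).  Check: 883²=779689, 442·42²=779688, difference 1.

883 42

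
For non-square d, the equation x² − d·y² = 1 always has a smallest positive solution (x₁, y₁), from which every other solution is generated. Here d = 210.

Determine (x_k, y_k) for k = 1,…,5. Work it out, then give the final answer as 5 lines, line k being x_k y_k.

√210 → a₀=14, period (2,28); ℓ=2 even so k=1
i=0: a=14 ⇒ p=14, q=1
i=1: a=2 ⇒ p=29, q=2
→ (29, 2).  Check: 29²=841, 210·2²=840, difference 1.
(x_2, y_2) = (29·29 + 210·2·2, 29·2 + 2·29) = (1681, 116)
(x_3, y_3) = (29·1681 + 210·2·116, 29·116 + 2·1681) = (97469, 6726)
(x_4, y_4) = (29·97469 + 210·2·6726, 29·6726 + 2·97469) = (5651521, 389992)
(x_5, y_5) = (29·5651521 + 210·2·389992, 29·389992 + 2·5651521) = (327690749, 22612810)

29 2
1681 116
97469 6726
5651521 389992
327690749 22612810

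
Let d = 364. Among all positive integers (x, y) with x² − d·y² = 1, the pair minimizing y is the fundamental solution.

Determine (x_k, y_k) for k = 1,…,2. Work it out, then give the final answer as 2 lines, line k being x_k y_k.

d=364: √d = [19; 12,1,2,3,1,8,1,3,2,1,12,38] (ℓ=12, even), read p_11/q_11
step 0: (19, 1)  from 19·(1,0) + (0,1)
step 1: (229, 12)  from 12·(19,1) + (1,0)
step 2: (248, 13)  from 1·(229,12) + (19,1)
step 3: (725, 38)  from 2·(248,13) + (229,12)
step 4: (2423, 127)  from 3·(725,38) + (248,13)
step 5: (3148, 165)  from 1·(2423,127) + (725,38)
step 6: (27607, 1447)  from 8·(3148,165) + (2423,127)
step 7: (30755, 1612)  from 1·(27607,1447) + (3148,165)
step 8: (119872, 6283)  from 3·(30755,1612) + (27607,1447)
step 9: (270499, 14178)  from 2·(119872,6283) + (30755,1612)
step 10: (390371, 20461)  from 1·(270499,14178) + (119872,6283)
step 11: (4954951, 259710)  from 12·(390371,20461) + (270499,14178)
fundamental: x₁=4954951, y₁=259710  (since 24551539412401 − 364·67449284100 = 1)
k=2:  x_2 = 4954951·4954951+364·259710·259710 = 49103078824801,  y_2 = 4954951·259710+259710·4954951 = 2573700648420

4954951 259710
49103078824801 2573700648420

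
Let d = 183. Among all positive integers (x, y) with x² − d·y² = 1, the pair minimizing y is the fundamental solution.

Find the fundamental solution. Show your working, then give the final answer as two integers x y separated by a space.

d=183: √d = [13; 1,1,8,1,1,26] (ℓ=6, even), read p_5/q_5
a_0=13:  p_0=13·1+0=13,  q_0=13·0+1=1
a_1=1:  p_1=1·13+1=14,  q_1=1·1+0=1
a_2=1:  p_2=1·14+13=27,  q_2=1·1+1=2
a_3=8:  p_3=8·27+14=230,  q_3=8·2+1=17
a_4=1:  p_4=1·230+27=257,  q_4=1·17+2=19
a_5=1:  p_5=1·257+230=487,  q_5=1·19+17=36
→ (487, 36).  Check: 487²=237169, 183·36²=237168, difference 1.

487 36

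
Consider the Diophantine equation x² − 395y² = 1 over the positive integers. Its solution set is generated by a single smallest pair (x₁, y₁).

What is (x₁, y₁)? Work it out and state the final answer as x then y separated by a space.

√395 = [19; 1,6,1,38, …], period ℓ=4 (even) → k=3
i=0: a=19 ⇒ p=19, q=1
i=1: a=1 ⇒ p=20, q=1
i=2: a=6 ⇒ p=139, q=7
i=3: a=1 ⇒ p=159, q=8
fundamental: x₁=159, y₁=8  (since 25281 − 395·64 = 1)

159 8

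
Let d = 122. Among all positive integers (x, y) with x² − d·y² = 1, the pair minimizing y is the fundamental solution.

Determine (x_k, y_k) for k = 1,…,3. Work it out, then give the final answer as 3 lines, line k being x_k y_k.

243 22
118097 10692
57394899 5196290

d=122: √d = [11; 22] (ℓ=1, odd), read p_1/q_1
k=0  a_k=11  p_k/q_k = 11/1
k=1  a_k=22  p_k/q_k = 243/22
→ (243, 22).  Check: 243²=59049, 122·22²=59048, difference 1.
k=2:  x_2 = 243·243+122·22·22 = 118097,  y_2 = 243·22+22·243 = 10692
k=3:  x_3 = 243·118097+122·22·10692 = 57394899,  y_3 = 243·10692+22·118097 = 5196290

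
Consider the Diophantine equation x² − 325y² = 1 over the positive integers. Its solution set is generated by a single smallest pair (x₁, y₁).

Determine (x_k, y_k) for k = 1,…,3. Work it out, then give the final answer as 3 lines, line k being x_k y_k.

649 36
842401 46728
1093435849 60652908

d=325: √d = [18; 36] (ℓ=1, odd), read p_1/q_1
step 0: (18, 1)  from 18·(1,0) + (0,1)
step 1: (649, 36)  from 36·(18,1) + (1,0)
(x₁, y₁) = (649, 36);  649² − 325·36² = 1 ✓
k=2:  x_2 = 649·649+325·36·36 = 842401,  y_2 = 649·36+36·649 = 46728
k=3:  x_3 = 649·842401+325·36·46728 = 1093435849,  y_3 = 649·46728+36·842401 = 60652908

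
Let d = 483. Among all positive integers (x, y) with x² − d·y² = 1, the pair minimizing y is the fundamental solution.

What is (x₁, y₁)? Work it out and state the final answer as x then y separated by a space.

22 1

√483 = [21; 1,42, …], period ℓ=2 (even) → k=1
i=0: a=21 ⇒ p=21, q=1
i=1: a=1 ⇒ p=22, q=1
(x₁, y₁) = (22, 1);  22² − 483·1² = 1 ✓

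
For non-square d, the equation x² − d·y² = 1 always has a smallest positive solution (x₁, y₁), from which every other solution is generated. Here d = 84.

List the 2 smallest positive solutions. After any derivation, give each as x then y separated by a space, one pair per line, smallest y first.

[9; 6,18] for √84; ℓ=2 ⇒ convergent index 1
step 0: (9, 1)  from 9·(1,0) + (0,1)
step 1: (55, 6)  from 6·(9,1) + (1,0)
→ (55, 6).  Check: 55²=3025, 84·6²=3024, difference 1.
(x_2, y_2) = (55·55 + 84·6·6, 55·6 + 6·55) = (6049, 660)

55 6
6049 660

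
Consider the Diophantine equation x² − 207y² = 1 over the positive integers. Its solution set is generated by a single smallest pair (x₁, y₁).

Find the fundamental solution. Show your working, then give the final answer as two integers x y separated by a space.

√207 = [14; 2,1,1,2,1,1,2,28, …], period ℓ=8 (even) → k=7
k=0  a_k=14  p_k/q_k = 14/1
k=1  a_k=2  p_k/q_k = 29/2
k=2  a_k=1  p_k/q_k = 43/3
…
k=4  a_k=2  p_k/q_k = 187/13
k=5  a_k=1  p_k/q_k = 259/18
k=6  a_k=1  p_k/q_k = 446/31
k=7  a_k=2  p_k/q_k = 1151/80
(x₁, y₁) = (1151, 80);  1151² − 207·80² = 1 ✓

1151 80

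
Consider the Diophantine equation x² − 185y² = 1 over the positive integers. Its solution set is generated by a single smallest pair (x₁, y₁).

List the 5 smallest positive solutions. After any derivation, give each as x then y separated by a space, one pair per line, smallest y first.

d=185: √d = [13; 1,1,1,1,26] (ℓ=5, odd), read p_9/q_9
k=0  a_k=13  p_k/q_k = 13/1
k=1  a_k=1  p_k/q_k = 14/1
k=2  a_k=1  p_k/q_k = 27/2
k=3  a_k=1  p_k/q_k = 41/3
k=4  a_k=1  p_k/q_k = 68/5
k=5  a_k=26  p_k/q_k = 1809/133
…
k=8  a_k=1  p_k/q_k = 5563/409
k=9  a_k=1  p_k/q_k = 9249/680
fundamental: x₁=9249, y₁=680  (since 85544001 − 185·462400 = 1)
(x_2, y_2) = (9249·9249 + 185·680·680, 9249·680 + 680·9249) = (171088001, 12578640)
(x_3, y_3) = (9249·171088001 + 185·680·12578640, 9249·12578640 + 680·171088001) = (3164785833249, 232679682040)
(x_4, y_4) = (9249·3164785833249 + 185·680·232679682040, 9249·232679682040 + 680·3164785833249) = (58542208172352001, 4304108745797280)
(x_5, y_5) = (9249·58542208172352001 + 185·680·4304108745797280, 9249·4304108745797280 + 680·58542208172352001) = (1082913763607381481249, 79617403347078403400)

9249 680
171088001 12578640
3164785833249 232679682040
58542208172352001 4304108745797280
1082913763607381481249 79617403347078403400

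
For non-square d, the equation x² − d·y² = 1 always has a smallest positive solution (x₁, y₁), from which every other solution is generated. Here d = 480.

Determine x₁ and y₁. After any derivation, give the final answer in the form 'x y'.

d=480: √d = [21; 1,9,1,42] (ℓ=4, even), read p_3/q_3
a_0=21:  p_0=21·1+0=21,  q_0=21·0+1=1
a_1=1:  p_1=1·21+1=22,  q_1=1·1+0=1
a_2=9:  p_2=9·22+21=219,  q_2=9·1+1=10
a_3=1:  p_3=1·219+22=241,  q_3=1·10+1=11
fundamental: x₁=241, y₁=11  (since 58081 − 480·121 = 1)

241 11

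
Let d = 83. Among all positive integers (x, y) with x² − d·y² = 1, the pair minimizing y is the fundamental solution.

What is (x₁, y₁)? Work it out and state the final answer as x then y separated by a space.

82 9

[9; 9,18] for √83; ℓ=2 ⇒ convergent index 1
step 0: (9, 1)  from 9·(1,0) + (0,1)
step 1: (82, 9)  from 9·(9,1) + (1,0)
(x₁, y₁) = (82, 9);  82² − 83·9² = 1 ✓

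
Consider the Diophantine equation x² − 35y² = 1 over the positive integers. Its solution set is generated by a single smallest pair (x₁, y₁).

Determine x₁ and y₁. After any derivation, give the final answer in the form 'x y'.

d=35: √d = [5; 1,10] (ℓ=2, even), read p_1/q_1
i=0: a=5 ⇒ p=5, q=1
i=1: a=1 ⇒ p=6, q=1
→ (6, 1).  Check: 6²=36, 35·1²=35, difference 1.

6 1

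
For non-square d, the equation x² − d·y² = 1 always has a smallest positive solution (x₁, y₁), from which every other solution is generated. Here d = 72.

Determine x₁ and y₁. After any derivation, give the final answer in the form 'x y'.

√72 = [8; 2,16, …], period ℓ=2 (even) → k=1
a_0=8:  p_0=8·1+0=8,  q_0=8·0+1=1
a_1=2:  p_1=2·8+1=17,  q_1=2·1+0=2
fundamental: x₁=17, y₁=2  (since 289 − 72·4 = 1)

17 2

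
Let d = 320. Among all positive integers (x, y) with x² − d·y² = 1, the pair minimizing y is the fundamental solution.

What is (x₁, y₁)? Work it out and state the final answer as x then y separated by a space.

161 9

[17; 1,7,1,34] for √320; ℓ=4 ⇒ convergent index 3
i=0: a=17 ⇒ p=17, q=1
i=1: a=1 ⇒ p=18, q=1
i=2: a=7 ⇒ p=143, q=8
i=3: a=1 ⇒ p=161, q=9
(x₁, y₁) = (161, 9);  161² − 320·9² = 1 ✓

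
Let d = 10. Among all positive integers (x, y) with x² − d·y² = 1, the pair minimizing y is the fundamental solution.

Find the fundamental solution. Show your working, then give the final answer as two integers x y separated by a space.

19 6

√10 → a₀=3, period (6); ℓ=1 odd so k=1
a_0=3:  p_0=3·1+0=3,  q_0=3·0+1=1
a_1=6:  p_1=6·3+1=19,  q_1=6·1+0=6
fundamental: x₁=19, y₁=6  (since 361 − 10·36 = 1)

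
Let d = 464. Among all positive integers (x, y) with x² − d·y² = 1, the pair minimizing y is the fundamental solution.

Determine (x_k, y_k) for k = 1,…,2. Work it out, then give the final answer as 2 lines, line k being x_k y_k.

[21; 1,1,5,1,1,1,5,1,1,42] for √464; ℓ=10 ⇒ convergent index 9
k=0  a_k=21  p_k/q_k = 21/1
k=1  a_k=1  p_k/q_k = 22/1
…
k=4  a_k=1  p_k/q_k = 280/13
k=5  a_k=1  p_k/q_k = 517/24
k=6  a_k=1  p_k/q_k = 797/37
k=7  a_k=5  p_k/q_k = 4502/209
k=8  a_k=1  p_k/q_k = 5299/246
k=9  a_k=1  p_k/q_k = 9801/455
fundamental: x₁=9801, y₁=455  (since 96059601 − 464·207025 = 1)
n=2: (9801,455)∘(9801,455) = (9801·9801+464·455·455, 9801·455+455·9801) = (192119201,8918910)

9801 455
192119201 8918910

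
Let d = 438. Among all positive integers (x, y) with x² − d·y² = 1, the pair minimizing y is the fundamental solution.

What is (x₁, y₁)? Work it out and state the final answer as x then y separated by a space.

[20; 1,12,1,40] for √438; ℓ=4 ⇒ convergent index 3
step 0: (20, 1)  from 20·(1,0) + (0,1)
step 1: (21, 1)  from 1·(20,1) + (1,0)
step 2: (272, 13)  from 12·(21,1) + (20,1)
step 3: (293, 14)  from 1·(272,13) + (21,1)
→ (293, 14).  Check: 293²=85849, 438·14²=85848, difference 1.

293 14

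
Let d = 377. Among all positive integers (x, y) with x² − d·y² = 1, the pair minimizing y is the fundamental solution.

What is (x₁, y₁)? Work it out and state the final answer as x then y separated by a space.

233 12

d=377: √d = [19; 2,2,2,38] (ℓ=4, even), read p_3/q_3
k=0  a_k=19  p_k/q_k = 19/1
k=1  a_k=2  p_k/q_k = 39/2
k=2  a_k=2  p_k/q_k = 97/5
k=3  a_k=2  p_k/q_k = 233/12
(x₁, y₁) = (233, 12);  233² − 377·12² = 1 ✓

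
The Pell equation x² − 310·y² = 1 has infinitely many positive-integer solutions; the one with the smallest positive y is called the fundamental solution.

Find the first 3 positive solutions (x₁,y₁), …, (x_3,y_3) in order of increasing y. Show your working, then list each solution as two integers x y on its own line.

√310 = [17; 1,1,1,1,5,…,1,1,34, …], period ℓ=16 (even) → k=15
step 0: (17, 1)  from 17·(1,0) + (0,1)
step 1: (18, 1)  from 1·(17,1) + (1,0)
step 2: (35, 2)  from 1·(18,1) + (17,1)
step 3: (53, 3)  from 1·(35,2) + (18,1)
…
step 6: (1567, 89)  from 3·(493,28) + (88,5)
step 7: (2060, 117)  from 1·(1567,89) + (493,28)
…
step 9: (7747, 440)  from 1·(5687,323) + (2060,117)
step 10: (28928, 1643)  from 3·(7747,440) + (5687,323)
step 11: (152387, 8655)  from 5·(28928,1643) + (7747,440)
step 12: (181315, 10298)  from 1·(152387,8655) + (28928,1643)
step 13: (333702, 18953)  from 1·(181315,10298) + (152387,8655)
step 14: (515017, 29251)  from 1·(333702,18953) + (181315,10298)
step 15: (848719, 48204)  from 1·(515017,29251) + (333702,18953)
(x₁, y₁) = (848719, 48204);  848719² − 310·48204² = 1 ✓
n=2: (848719,48204)∘(848719,48204) = (848719·848719+310·48204·48204, 848719·48204+48204·848719) = (1440647881921,81823301352)
n=3: (1440647881921,81823301352)∘(848719,48204) = (848719·1440647881921+310·48204·81823301352, 848719·81823301352+48204·1440647881921) = (2445410459391369679,138889981000287972)

848719 48204
1440647881921 81823301352
2445410459391369679 138889981000287972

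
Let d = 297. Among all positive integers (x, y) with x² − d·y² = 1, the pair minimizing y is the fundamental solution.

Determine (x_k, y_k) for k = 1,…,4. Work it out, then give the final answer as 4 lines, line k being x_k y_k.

48599 2820
4723725601 274098360
459136680917399 26641812392460
44627167107085622401 2589530880648228720

√297 → a₀=17, period (4,3,1,1,2,1,1,3,4,34); ℓ=10 even so k=9
step 0: (17, 1)  from 17·(1,0) + (0,1)
step 1: (69, 4)  from 4·(17,1) + (1,0)
step 2: (224, 13)  from 3·(69,4) + (17,1)
step 3: (293, 17)  from 1·(224,13) + (69,4)
step 4: (517, 30)  from 1·(293,17) + (224,13)
…
step 6: (1844, 107)  from 1·(1327,77) + (517,30)
step 7: (3171, 184)  from 1·(1844,107) + (1327,77)
step 8: (11357, 659)  from 3·(3171,184) + (1844,107)
step 9: (48599, 2820)  from 4·(11357,659) + (3171,184)
→ (48599, 2820).  Check: 48599²=2361862801, 297·2820²=2361862800, difference 1.
(48599+2820√297)^2 = 4723725601 + 274098360√297
(48599+2820√297)^3 = 459136680917399 + 26641812392460√297
(48599+2820√297)^4 = 44627167107085622401 + 2589530880648228720√297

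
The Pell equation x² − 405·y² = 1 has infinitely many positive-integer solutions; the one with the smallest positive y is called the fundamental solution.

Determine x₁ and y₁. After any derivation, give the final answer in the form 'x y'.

√405 = [20; 8,40, …], period ℓ=2 (even) → k=1
a_0=20:  p_0=20·1+0=20,  q_0=20·0+1=1
a_1=8:  p_1=8·20+1=161,  q_1=8·1+0=8
→ (161, 8).  Check: 161²=25921, 405·8²=25920, difference 1.

161 8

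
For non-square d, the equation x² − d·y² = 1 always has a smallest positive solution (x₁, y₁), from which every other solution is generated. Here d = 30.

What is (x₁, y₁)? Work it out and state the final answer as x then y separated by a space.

[5; 2,10] for √30; ℓ=2 ⇒ convergent index 1
step 0: (5, 1)  from 5·(1,0) + (0,1)
step 1: (11, 2)  from 2·(5,1) + (1,0)
→ (11, 2).  Check: 11²=121, 30·2²=120, difference 1.

11 2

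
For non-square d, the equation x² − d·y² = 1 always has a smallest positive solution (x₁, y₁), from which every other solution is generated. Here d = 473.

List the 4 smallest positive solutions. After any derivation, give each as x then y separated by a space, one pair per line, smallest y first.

87 4
15137 696
2633751 121100
458257537 21070704

√473 → a₀=21, period (1,2,1,42); ℓ=4 even so k=3
step 0: (21, 1)  from 21·(1,0) + (0,1)
…
step 2: (65, 3)  from 2·(22,1) + (21,1)
step 3: (87, 4)  from 1·(65,3) + (22,1)
fundamental: x₁=87, y₁=4  (since 7569 − 473·16 = 1)
k=2:  x_2 = 87·87+473·4·4 = 15137,  y_2 = 87·4+4·87 = 696
k=3:  x_3 = 87·15137+473·4·696 = 2633751,  y_3 = 87·696+4·15137 = 121100
k=4:  x_4 = 87·2633751+473·4·121100 = 458257537,  y_4 = 87·121100+4·2633751 = 21070704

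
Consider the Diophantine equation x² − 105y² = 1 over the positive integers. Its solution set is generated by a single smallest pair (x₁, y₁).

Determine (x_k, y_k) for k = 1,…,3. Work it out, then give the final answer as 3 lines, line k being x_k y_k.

d=105: √d = [10; 4,20] (ℓ=2, even), read p_1/q_1
step 0: (10, 1)  from 10·(1,0) + (0,1)
step 1: (41, 4)  from 4·(10,1) + (1,0)
(x₁, y₁) = (41, 4);  41² − 105·4² = 1 ✓
(41+4√105)^2 = 3361 + 328√105
(41+4√105)^3 = 275561 + 26892√105

41 4
3361 328
275561 26892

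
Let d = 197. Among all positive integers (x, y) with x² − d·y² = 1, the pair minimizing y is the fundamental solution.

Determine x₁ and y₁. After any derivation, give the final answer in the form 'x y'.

393 28

√197 → a₀=14, period (28); ℓ=1 odd so k=1
k=0  a_k=14  p_k/q_k = 14/1
k=1  a_k=28  p_k/q_k = 393/28
fundamental: x₁=393, y₁=28  (since 154449 − 197·784 = 1)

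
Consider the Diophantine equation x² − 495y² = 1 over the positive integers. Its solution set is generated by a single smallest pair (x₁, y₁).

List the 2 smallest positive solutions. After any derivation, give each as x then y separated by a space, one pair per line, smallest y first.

89 4
15841 712

√495 = [22; 4,44, …], period ℓ=2 (even) → k=1
a_0=22:  p_0=22·1+0=22,  q_0=22·0+1=1
a_1=4:  p_1=4·22+1=89,  q_1=4·1+0=4
(x₁, y₁) = (89, 4);  89² − 495·4² = 1 ✓
(x_2, y_2) = (89·89 + 495·4·4, 89·4 + 4·89) = (15841, 712)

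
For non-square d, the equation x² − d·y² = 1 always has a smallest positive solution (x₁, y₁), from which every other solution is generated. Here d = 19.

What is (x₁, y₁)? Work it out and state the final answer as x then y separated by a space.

[4; 2,1,3,1,2,8] for √19; ℓ=6 ⇒ convergent index 5
k=0  a_k=4  p_k/q_k = 4/1
…
k=3  a_k=3  p_k/q_k = 48/11
k=4  a_k=1  p_k/q_k = 61/14
k=5  a_k=2  p_k/q_k = 170/39
fundamental: x₁=170, y₁=39  (since 28900 − 19·1521 = 1)

170 39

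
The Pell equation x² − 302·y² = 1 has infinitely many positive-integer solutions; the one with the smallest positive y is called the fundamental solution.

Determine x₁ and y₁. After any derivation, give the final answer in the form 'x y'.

4276623 246092

√302 → a₀=17, period (2,1,1,1,4,…,1,2,34); ℓ=16 even so k=15
i=0: a=17 ⇒ p=17, q=1
…
i=3: a=1 ⇒ p=87, q=5
…
i=5: a=4 ⇒ p=643, q=37
…
i=8: a=16 ⇒ p=34513, q=1986
…
i=10: a=2 ⇒ p=107675, q=6196
…
i=13: a=1 ⇒ p=1042237, q=59974
i=14: a=1 ⇒ p=1617193, q=93059
i=15: a=2 ⇒ p=4276623, q=246092
(x₁, y₁) = (4276623, 246092);  4276623² − 302·246092² = 1 ✓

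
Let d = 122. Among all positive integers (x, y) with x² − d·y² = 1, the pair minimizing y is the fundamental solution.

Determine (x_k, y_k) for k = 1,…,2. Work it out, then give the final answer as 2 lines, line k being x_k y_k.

243 22
118097 10692

[11; 22] for √122; ℓ=1 ⇒ convergent index 1
k=0  a_k=11  p_k/q_k = 11/1
k=1  a_k=22  p_k/q_k = 243/22
→ (243, 22).  Check: 243²=59049, 122·22²=59048, difference 1.
n=2: (243,22)∘(243,22) = (243·243+122·22·22, 243·22+22·243) = (118097,10692)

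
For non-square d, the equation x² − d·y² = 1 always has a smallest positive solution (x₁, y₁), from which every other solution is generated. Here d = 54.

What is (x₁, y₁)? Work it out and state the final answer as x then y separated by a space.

485 66

[7; 2,1,6,1,2,14] for √54; ℓ=6 ⇒ convergent index 5
i=0: a=7 ⇒ p=7, q=1
…
i=4: a=1 ⇒ p=169, q=23
i=5: a=2 ⇒ p=485, q=66
fundamental: x₁=485, y₁=66  (since 235225 − 54·4356 = 1)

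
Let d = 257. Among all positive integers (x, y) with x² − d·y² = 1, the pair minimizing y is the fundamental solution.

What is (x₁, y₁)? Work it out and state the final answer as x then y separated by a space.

√257 = [16; 32, …], period ℓ=1 (odd) → k=1
k=0  a_k=16  p_k/q_k = 16/1
k=1  a_k=32  p_k/q_k = 513/32
→ (513, 32).  Check: 513²=263169, 257·32²=263168, difference 1.

513 32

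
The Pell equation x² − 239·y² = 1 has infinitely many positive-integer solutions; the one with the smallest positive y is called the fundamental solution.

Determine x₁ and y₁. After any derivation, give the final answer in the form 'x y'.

6195120 400729

√239 = [15; 2,5,1,2,4,15,4,2,1,5,2,30, …], period ℓ=12 (even) → k=11
step 0: (15, 1)  from 15·(1,0) + (0,1)
step 1: (31, 2)  from 2·(15,1) + (1,0)
step 2: (170, 11)  from 5·(31,2) + (15,1)
step 3: (201, 13)  from 1·(170,11) + (31,2)
step 4: (572, 37)  from 2·(201,13) + (170,11)
…
step 7: (154117, 9969)  from 4·(37907,2452) + (2489,161)
…
step 9: (500258, 32359)  from 1·(346141,22390) + (154117,9969)
step 10: (2847431, 184185)  from 5·(500258,32359) + (346141,22390)
step 11: (6195120, 400729)  from 2·(2847431,184185) + (500258,32359)
→ (6195120, 400729).  Check: 6195120²=38379511814400, 239·400729²=38379511814399, difference 1.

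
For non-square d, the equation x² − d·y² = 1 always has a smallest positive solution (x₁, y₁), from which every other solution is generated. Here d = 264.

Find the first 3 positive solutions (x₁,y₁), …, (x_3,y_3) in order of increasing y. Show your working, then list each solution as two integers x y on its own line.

[16; 4,32] for √264; ℓ=2 ⇒ convergent index 1
step 0: (16, 1)  from 16·(1,0) + (0,1)
step 1: (65, 4)  from 4·(16,1) + (1,0)
(x₁, y₁) = (65, 4);  65² − 264·4² = 1 ✓
(x_2, y_2) = (65·65 + 264·4·4, 65·4 + 4·65) = (8449, 520)
(x_3, y_3) = (65·8449 + 264·4·520, 65·520 + 4·8449) = (1098305, 67596)

65 4
8449 520
1098305 67596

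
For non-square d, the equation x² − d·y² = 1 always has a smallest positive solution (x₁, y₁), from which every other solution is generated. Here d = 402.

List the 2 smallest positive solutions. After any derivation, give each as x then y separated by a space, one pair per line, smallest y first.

401 20
321601 16040

√402 = [20; 20,40, …], period ℓ=2 (even) → k=1
a_0=20:  p_0=20·1+0=20,  q_0=20·0+1=1
a_1=20:  p_1=20·20+1=401,  q_1=20·1+0=20
(x₁, y₁) = (401, 20);  401² − 402·20² = 1 ✓
k=2:  x_2 = 401·401+402·20·20 = 321601,  y_2 = 401·20+20·401 = 16040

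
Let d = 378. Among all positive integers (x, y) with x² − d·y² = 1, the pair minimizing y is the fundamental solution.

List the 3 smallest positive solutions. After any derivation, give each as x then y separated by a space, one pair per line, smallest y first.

[19; 2,3,1,4,1,3,2,38] for √378; ℓ=8 ⇒ convergent index 7
a_0=19:  p_0=19·1+0=19,  q_0=19·0+1=1
a_1=2:  p_1=2·19+1=39,  q_1=2·1+0=2
a_2=3:  p_2=3·39+19=136,  q_2=3·2+1=7
…
a_6=3:  p_6=3·1011+836=3869,  q_6=3·52+43=199
a_7=2:  p_7=2·3869+1011=8749,  q_7=2·199+52=450
→ (8749, 450).  Check: 8749²=76545001, 378·450²=76545000, difference 1.
n=2: (8749,450)∘(8749,450) = (8749·8749+378·450·450, 8749·450+450·8749) = (153090001,7874100)
n=3: (153090001,7874100)∘(8749,450) = (8749·153090001+378·450·7874100, 8749·7874100+450·153090001) = (2678768828749,137781001350)

8749 450
153090001 7874100
2678768828749 137781001350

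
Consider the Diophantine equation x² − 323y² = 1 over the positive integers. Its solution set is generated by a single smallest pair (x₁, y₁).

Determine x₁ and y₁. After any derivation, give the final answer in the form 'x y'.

18 1

[17; 1,34] for √323; ℓ=2 ⇒ convergent index 1
i=0: a=17 ⇒ p=17, q=1
i=1: a=1 ⇒ p=18, q=1
fundamental: x₁=18, y₁=1  (since 324 − 323·1 = 1)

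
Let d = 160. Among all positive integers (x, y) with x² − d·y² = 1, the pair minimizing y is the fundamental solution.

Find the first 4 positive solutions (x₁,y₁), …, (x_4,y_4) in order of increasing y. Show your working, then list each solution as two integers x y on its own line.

[12; 1,1,1,5,1,1,1,24] for √160; ℓ=8 ⇒ convergent index 7
i=0: a=12 ⇒ p=12, q=1
i=1: a=1 ⇒ p=13, q=1
…
i=3: a=1 ⇒ p=38, q=3
i=4: a=5 ⇒ p=215, q=17
…
i=6: a=1 ⇒ p=468, q=37
i=7: a=1 ⇒ p=721, q=57
fundamental: x₁=721, y₁=57  (since 519841 − 160·3249 = 1)
(x_2, y_2) = (721·721 + 160·57·57, 721·57 + 57·721) = (1039681, 82194)
(x_3, y_3) = (721·1039681 + 160·57·82194, 721·82194 + 57·1039681) = (1499219281, 118523691)
(x_4, y_4) = (721·1499219281 + 160·57·118523691, 721·118523691 + 57·1499219281) = (2161873163521, 170911080228)

721 57
1039681 82194
1499219281 118523691
2161873163521 170911080228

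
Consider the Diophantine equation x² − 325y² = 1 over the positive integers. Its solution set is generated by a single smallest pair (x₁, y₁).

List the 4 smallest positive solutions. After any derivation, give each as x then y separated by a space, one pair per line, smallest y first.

d=325: √d = [18; 36] (ℓ=1, odd), read p_1/q_1
i=0: a=18 ⇒ p=18, q=1
i=1: a=36 ⇒ p=649, q=36
fundamental: x₁=649, y₁=36  (since 421201 − 325·1296 = 1)
(x_2, y_2) = (649·649 + 325·36·36, 649·36 + 36·649) = (842401, 46728)
(x_3, y_3) = (649·842401 + 325·36·46728, 649·46728 + 36·842401) = (1093435849, 60652908)
(x_4, y_4) = (649·1093435849 + 325·36·60652908, 649·60652908 + 36·1093435849) = (1419278889601, 78727427856)

649 36
842401 46728
1093435849 60652908
1419278889601 78727427856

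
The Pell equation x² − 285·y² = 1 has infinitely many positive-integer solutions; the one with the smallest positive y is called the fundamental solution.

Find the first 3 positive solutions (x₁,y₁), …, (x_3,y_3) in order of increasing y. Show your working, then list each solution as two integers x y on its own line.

d=285: √d = [16; 1,7,2,7,1,32] (ℓ=6, even), read p_5/q_5
step 0: (16, 1)  from 16·(1,0) + (0,1)
step 1: (17, 1)  from 1·(16,1) + (1,0)
step 2: (135, 8)  from 7·(17,1) + (16,1)
step 3: (287, 17)  from 2·(135,8) + (17,1)
step 4: (2144, 127)  from 7·(287,17) + (135,8)
step 5: (2431, 144)  from 1·(2144,127) + (287,17)
(x₁, y₁) = (2431, 144);  2431² − 285·144² = 1 ✓
n=2: (2431,144)∘(2431,144) = (2431·2431+285·144·144, 2431·144+144·2431) = (11819521,700128)
n=3: (11819521,700128)∘(2431,144) = (2431·11819521+285·144·700128, 2431·700128+144·11819521) = (57466508671,3404022192)

2431 144
11819521 700128
57466508671 3404022192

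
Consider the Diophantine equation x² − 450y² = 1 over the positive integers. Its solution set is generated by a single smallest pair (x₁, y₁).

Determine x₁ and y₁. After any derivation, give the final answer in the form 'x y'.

19601 924

[21; 4,1,2,4,2,1,4,42] for √450; ℓ=8 ⇒ convergent index 7
step 0: (21, 1)  from 21·(1,0) + (0,1)
step 1: (85, 4)  from 4·(21,1) + (1,0)
step 2: (106, 5)  from 1·(85,4) + (21,1)
step 3: (297, 14)  from 2·(106,5) + (85,4)
step 4: (1294, 61)  from 4·(297,14) + (106,5)
step 5: (2885, 136)  from 2·(1294,61) + (297,14)
step 6: (4179, 197)  from 1·(2885,136) + (1294,61)
step 7: (19601, 924)  from 4·(4179,197) + (2885,136)
(x₁, y₁) = (19601, 924);  19601² − 450·924² = 1 ✓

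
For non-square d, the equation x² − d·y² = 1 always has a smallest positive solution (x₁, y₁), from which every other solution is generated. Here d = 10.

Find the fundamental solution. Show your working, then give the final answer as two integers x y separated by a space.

19 6

d=10: √d = [3; 6] (ℓ=1, odd), read p_1/q_1
a_0=3:  p_0=3·1+0=3,  q_0=3·0+1=1
a_1=6:  p_1=6·3+1=19,  q_1=6·1+0=6
→ (19, 6).  Check: 19²=361, 10·6²=360, difference 1.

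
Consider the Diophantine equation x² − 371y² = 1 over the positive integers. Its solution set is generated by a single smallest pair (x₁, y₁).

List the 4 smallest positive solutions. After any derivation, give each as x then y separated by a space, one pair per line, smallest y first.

1695 88
5746049 298320
19479104415 1011304712
66034158220801 3428322675360

[19; 3,1,4,1,3,38] for √371; ℓ=6 ⇒ convergent index 5
step 0: (19, 1)  from 19·(1,0) + (0,1)
step 1: (58, 3)  from 3·(19,1) + (1,0)
step 2: (77, 4)  from 1·(58,3) + (19,1)
step 3: (366, 19)  from 4·(77,4) + (58,3)
step 4: (443, 23)  from 1·(366,19) + (77,4)
step 5: (1695, 88)  from 3·(443,23) + (366,19)
(x₁, y₁) = (1695, 88);  1695² − 371·88² = 1 ✓
k=2:  x_2 = 1695·1695+371·88·88 = 5746049,  y_2 = 1695·88+88·1695 = 298320
k=3:  x_3 = 1695·5746049+371·88·298320 = 19479104415,  y_3 = 1695·298320+88·5746049 = 1011304712
k=4:  x_4 = 1695·19479104415+371·88·1011304712 = 66034158220801,  y_4 = 1695·1011304712+88·19479104415 = 3428322675360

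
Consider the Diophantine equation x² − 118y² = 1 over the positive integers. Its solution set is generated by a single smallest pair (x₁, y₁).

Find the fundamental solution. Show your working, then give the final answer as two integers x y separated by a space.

306917 28254

√118 = [10; 1,6,3,2,10,2,3,6,1,20, …], period ℓ=10 (even) → k=9
k=0  a_k=10  p_k/q_k = 10/1
…
k=2  a_k=6  p_k/q_k = 76/7
k=3  a_k=3  p_k/q_k = 239/22
…
k=6  a_k=2  p_k/q_k = 12112/1115
k=7  a_k=3  p_k/q_k = 42115/3877
k=8  a_k=6  p_k/q_k = 264802/24377
k=9  a_k=1  p_k/q_k = 306917/28254
fundamental: x₁=306917, y₁=28254  (since 94198044889 − 118·798288516 = 1)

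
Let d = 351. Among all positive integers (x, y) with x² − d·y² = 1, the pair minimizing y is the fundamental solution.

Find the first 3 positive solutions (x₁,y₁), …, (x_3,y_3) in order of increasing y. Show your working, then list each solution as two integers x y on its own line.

√351 → a₀=18, period (1,2,1,3,2,2,2,3,1,2,1,36); ℓ=12 even so k=11
step 0: (18, 1)  from 18·(1,0) + (0,1)
…
step 3: (75, 4)  from 1·(56,3) + (19,1)
…
step 7: (3747, 200)  from 2·(1555,83) + (637,34)
step 8: (12796, 683)  from 3·(3747,200) + (1555,83)
…
step 10: (45882, 2449)  from 2·(16543,883) + (12796,683)
step 11: (62425, 3332)  from 1·(45882,2449) + (16543,883)
→ (62425, 3332).  Check: 62425²=3896880625, 351·3332²=3896880624, difference 1.
k=2:  x_2 = 62425·62425+351·3332·3332 = 7793761249,  y_2 = 62425·3332+3332·62425 = 416000200
k=3:  x_3 = 62425·7793761249+351·3332·416000200 = 973051091875225,  y_3 = 62425·416000200+3332·7793761249 = 51937624966668

62425 3332
7793761249 416000200
973051091875225 51937624966668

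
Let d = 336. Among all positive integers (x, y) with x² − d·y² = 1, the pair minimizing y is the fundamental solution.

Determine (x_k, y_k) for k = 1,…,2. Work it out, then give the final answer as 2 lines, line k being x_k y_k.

55 3
6049 330

d=336: √d = [18; 3,36] (ℓ=2, even), read p_1/q_1
step 0: (18, 1)  from 18·(1,0) + (0,1)
step 1: (55, 3)  from 3·(18,1) + (1,0)
fundamental: x₁=55, y₁=3  (since 3025 − 336·9 = 1)
n=2: (55,3)∘(55,3) = (55·55+336·3·3, 55·3+3·55) = (6049,330)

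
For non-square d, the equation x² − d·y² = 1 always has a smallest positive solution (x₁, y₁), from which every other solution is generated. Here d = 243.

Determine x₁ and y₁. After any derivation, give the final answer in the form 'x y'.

70226 4505

[15; 1,1,2,3,15,3,2,1,1,30] for √243; ℓ=10 ⇒ convergent index 9
step 0: (15, 1)  from 15·(1,0) + (0,1)
step 1: (16, 1)  from 1·(15,1) + (1,0)
step 2: (31, 2)  from 1·(16,1) + (15,1)
…
step 4: (265, 17)  from 3·(78,5) + (31,2)
step 5: (4053, 260)  from 15·(265,17) + (78,5)
step 6: (12424, 797)  from 3·(4053,260) + (265,17)
step 7: (28901, 1854)  from 2·(12424,797) + (4053,260)
step 8: (41325, 2651)  from 1·(28901,1854) + (12424,797)
step 9: (70226, 4505)  from 1·(41325,2651) + (28901,1854)
fundamental: x₁=70226, y₁=4505  (since 4931691076 − 243·20295025 = 1)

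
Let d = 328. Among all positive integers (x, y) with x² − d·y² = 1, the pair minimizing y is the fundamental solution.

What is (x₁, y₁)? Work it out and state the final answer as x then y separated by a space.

163 9

[18; 9,36] for √328; ℓ=2 ⇒ convergent index 1
step 0: (18, 1)  from 18·(1,0) + (0,1)
step 1: (163, 9)  from 9·(18,1) + (1,0)
fundamental: x₁=163, y₁=9  (since 26569 − 328·81 = 1)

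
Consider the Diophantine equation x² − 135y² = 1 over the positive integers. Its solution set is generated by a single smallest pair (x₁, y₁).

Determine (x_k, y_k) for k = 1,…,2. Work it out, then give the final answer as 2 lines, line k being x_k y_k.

[11; 1,1,1,1,1,1,1,22] for √135; ℓ=8 ⇒ convergent index 7
i=0: a=11 ⇒ p=11, q=1
i=1: a=1 ⇒ p=12, q=1
i=2: a=1 ⇒ p=23, q=2
i=3: a=1 ⇒ p=35, q=3
i=4: a=1 ⇒ p=58, q=5
i=5: a=1 ⇒ p=93, q=8
i=6: a=1 ⇒ p=151, q=13
i=7: a=1 ⇒ p=244, q=21
→ (244, 21).  Check: 244²=59536, 135·21²=59535, difference 1.
n=2: (244,21)∘(244,21) = (244·244+135·21·21, 244·21+21·244) = (119071,10248)

244 21
119071 10248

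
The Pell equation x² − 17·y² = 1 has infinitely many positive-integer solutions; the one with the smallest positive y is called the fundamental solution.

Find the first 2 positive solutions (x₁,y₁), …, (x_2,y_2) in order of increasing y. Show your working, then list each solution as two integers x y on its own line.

33 8
2177 528

[4; 8] for √17; ℓ=1 ⇒ convergent index 1
k=0  a_k=4  p_k/q_k = 4/1
k=1  a_k=8  p_k/q_k = 33/8
→ (33, 8).  Check: 33²=1089, 17·8²=1088, difference 1.
(33+8√17)^2 = 2177 + 528√17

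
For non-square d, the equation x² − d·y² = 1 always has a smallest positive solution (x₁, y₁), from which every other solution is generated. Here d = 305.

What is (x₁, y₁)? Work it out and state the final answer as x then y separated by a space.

489 28

√305 → a₀=17, period (2,6,2,34); ℓ=4 even so k=3
a_0=17:  p_0=17·1+0=17,  q_0=17·0+1=1
a_1=2:  p_1=2·17+1=35,  q_1=2·1+0=2
a_2=6:  p_2=6·35+17=227,  q_2=6·2+1=13
a_3=2:  p_3=2·227+35=489,  q_3=2·13+2=28
(x₁, y₁) = (489, 28);  489² − 305·28² = 1 ✓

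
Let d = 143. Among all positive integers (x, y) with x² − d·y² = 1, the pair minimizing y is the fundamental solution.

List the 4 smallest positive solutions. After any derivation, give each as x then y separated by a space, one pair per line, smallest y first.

d=143: √d = [11; 1,22] (ℓ=2, even), read p_1/q_1
step 0: (11, 1)  from 11·(1,0) + (0,1)
step 1: (12, 1)  from 1·(11,1) + (1,0)
→ (12, 1).  Check: 12²=144, 143·1²=143, difference 1.
(x_2, y_2) = (12·12 + 143·1·1, 12·1 + 1·12) = (287, 24)
(x_3, y_3) = (12·287 + 143·1·24, 12·24 + 1·287) = (6876, 575)
(x_4, y_4) = (12·6876 + 143·1·575, 12·575 + 1·6876) = (164737, 13776)

12 1
287 24
6876 575
164737 13776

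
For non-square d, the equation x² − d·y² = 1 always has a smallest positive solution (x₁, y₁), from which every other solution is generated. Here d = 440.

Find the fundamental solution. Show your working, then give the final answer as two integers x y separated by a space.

[20; 1,40] for √440; ℓ=2 ⇒ convergent index 1
step 0: (20, 1)  from 20·(1,0) + (0,1)
step 1: (21, 1)  from 1·(20,1) + (1,0)
→ (21, 1).  Check: 21²=441, 440·1²=440, difference 1.

21 1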